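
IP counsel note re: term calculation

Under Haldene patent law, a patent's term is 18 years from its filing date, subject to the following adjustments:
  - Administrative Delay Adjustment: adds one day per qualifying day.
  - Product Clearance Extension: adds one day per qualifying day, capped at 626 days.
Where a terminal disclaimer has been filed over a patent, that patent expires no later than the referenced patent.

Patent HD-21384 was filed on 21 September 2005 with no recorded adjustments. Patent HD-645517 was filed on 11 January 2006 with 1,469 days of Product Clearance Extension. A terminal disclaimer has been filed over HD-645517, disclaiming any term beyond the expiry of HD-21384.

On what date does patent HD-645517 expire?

Natural term of HD-645517:
  Base: filing + 18 years → 11 January 2024.
  Product Clearance Extension: 1469 days claimed exceeds the 626-day cap, so +626 days → 28 September 2025.
Expiry of referenced patent HD-21384:
  Base: filing + 18 years → 21 September 2023.
Terminal disclaimer: HD-645517 expires on the earlier of 28 September 2025 and 21 September 2023.

2023-09-21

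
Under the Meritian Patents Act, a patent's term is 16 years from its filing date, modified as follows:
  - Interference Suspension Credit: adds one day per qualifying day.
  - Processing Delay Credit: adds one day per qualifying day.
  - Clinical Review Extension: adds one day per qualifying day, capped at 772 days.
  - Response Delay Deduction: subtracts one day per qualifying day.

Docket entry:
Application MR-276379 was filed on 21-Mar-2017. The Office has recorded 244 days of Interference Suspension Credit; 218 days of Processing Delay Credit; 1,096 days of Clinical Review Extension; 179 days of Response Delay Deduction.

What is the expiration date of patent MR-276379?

Base term: filing date + 16 years → 21 March 2033.
Interference Suspension Credit: +244 days → 20 November 2033.
Processing Delay Credit: +218 days → 26 June 2034.
Clinical Review Extension: 1096 days claimed exceeds the 772-day cap, so +772 days → 6 August 2036.
Response Delay Deduction: −179 days → 9 February 2036.

2036-02-09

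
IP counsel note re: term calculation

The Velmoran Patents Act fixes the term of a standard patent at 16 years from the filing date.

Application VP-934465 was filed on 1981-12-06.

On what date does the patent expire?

1997-12-06

Filing date + 16 years → 6 December 1997.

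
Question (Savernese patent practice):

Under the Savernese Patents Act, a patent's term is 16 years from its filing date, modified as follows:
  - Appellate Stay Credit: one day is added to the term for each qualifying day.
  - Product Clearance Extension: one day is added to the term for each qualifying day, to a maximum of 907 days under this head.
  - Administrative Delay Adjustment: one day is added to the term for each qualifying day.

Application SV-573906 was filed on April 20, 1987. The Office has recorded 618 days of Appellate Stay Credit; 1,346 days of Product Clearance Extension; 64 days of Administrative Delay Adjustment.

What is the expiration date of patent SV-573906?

August 26, 2007

Base term: filing date + 16 years → 20 April 2003.
Appellate Stay Credit: +618 days → 28 December 2004.
Product Clearance Extension: 1346 days claimed exceeds the 907-day cap, so +907 days → 23 June 2007.
Administrative Delay Adjustment: +64 days → 26 August 2007.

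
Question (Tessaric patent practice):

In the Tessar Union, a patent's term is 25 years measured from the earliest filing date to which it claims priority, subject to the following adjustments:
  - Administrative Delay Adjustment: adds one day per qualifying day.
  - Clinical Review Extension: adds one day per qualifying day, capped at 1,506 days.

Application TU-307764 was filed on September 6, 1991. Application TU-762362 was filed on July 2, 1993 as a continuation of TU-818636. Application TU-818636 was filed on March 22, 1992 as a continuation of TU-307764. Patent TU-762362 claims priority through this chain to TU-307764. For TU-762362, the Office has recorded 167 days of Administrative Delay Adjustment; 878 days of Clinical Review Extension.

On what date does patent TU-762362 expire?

July 18, 2019

Earliest priority filing: 6 September 1991.
Base term: 6 September 1991 + 25 years → 6 September 2016.
Administrative Delay Adjustment: +167 days → 20 February 2017.
Clinical Review Extension: 878 days (within the 1506-day cap) → +878 days → 18 July 2019.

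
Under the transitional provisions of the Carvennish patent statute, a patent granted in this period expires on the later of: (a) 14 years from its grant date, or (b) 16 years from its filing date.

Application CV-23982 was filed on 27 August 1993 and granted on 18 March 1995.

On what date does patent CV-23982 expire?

(a) grant + 14 years → 18 March 2009.
(b) filing + 16 years → 27 August 2009.
Later of the two: 27 August 2009.

2009-08-27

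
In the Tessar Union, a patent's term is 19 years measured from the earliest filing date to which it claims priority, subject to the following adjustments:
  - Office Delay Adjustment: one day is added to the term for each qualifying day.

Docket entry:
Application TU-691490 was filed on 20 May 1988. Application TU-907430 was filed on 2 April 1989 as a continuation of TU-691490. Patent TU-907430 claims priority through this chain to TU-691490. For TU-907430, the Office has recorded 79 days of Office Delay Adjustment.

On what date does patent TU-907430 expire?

Earliest priority filing: 20 May 1988.
Base term: 20 May 1988 + 19 years → 20 May 2007.
Office Delay Adjustment: +79 days → 7 August 2007.

August 7, 2007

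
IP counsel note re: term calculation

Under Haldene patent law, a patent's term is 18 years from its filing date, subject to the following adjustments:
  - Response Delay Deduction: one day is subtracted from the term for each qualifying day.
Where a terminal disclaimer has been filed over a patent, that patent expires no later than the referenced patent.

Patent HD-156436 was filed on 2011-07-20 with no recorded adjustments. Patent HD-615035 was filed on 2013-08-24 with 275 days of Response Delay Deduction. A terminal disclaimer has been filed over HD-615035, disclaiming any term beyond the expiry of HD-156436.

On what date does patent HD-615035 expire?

2029-07-20

Natural term of HD-615035:
  Base: filing + 18 years → 24 August 2031.
  Response Delay Deduction: −275 days → 22 November 2030.
Expiry of referenced patent HD-156436:
  Base: filing + 18 years → 20 July 2029.
Terminal disclaimer: HD-615035 expires on the earlier of 22 November 2030 and 20 July 2029.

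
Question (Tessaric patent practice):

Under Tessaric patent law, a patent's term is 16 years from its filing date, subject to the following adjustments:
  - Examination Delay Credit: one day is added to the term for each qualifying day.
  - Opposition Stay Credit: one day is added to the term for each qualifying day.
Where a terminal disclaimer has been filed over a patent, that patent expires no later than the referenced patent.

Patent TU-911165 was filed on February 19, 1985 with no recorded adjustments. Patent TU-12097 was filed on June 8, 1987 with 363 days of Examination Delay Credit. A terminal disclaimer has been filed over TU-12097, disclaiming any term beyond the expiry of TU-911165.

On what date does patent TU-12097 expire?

Natural term of TU-12097:
  Base: filing + 16 years → 8 June 2003.
  Examination Delay Credit: +363 days → 5 June 2004.
Expiry of referenced patent TU-911165:
  Base: filing + 16 years → 19 February 2001.
Terminal disclaimer: TU-12097 expires on the earlier of 5 June 2004 and 19 February 2001.

February 19, 2001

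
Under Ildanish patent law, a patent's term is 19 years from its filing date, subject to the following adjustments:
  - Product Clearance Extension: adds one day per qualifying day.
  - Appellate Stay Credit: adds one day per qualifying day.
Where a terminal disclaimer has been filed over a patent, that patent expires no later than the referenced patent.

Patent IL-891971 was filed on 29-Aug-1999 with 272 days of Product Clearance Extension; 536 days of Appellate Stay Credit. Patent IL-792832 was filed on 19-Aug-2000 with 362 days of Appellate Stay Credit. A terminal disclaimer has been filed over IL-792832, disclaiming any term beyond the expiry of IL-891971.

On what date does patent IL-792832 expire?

2020-08-15

Natural term of IL-792832:
  Base: filing + 19 years → 19 August 2019.
  Appellate Stay Credit: +362 days → 15 August 2020.
Expiry of referenced patent IL-891971:
  Base: filing + 19 years → 29 August 2018.
  Product Clearance Extension: +272 days → 28 May 2019.
  Appellate Stay Credit: +536 days → 14 November 2020.
Terminal disclaimer: IL-792832 expires on the earlier of 15 August 2020 and 14 November 2020.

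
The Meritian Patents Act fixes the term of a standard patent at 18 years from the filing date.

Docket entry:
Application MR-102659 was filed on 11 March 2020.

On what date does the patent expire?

Filing date + 18 years → 11 March 2038.

2038-03-11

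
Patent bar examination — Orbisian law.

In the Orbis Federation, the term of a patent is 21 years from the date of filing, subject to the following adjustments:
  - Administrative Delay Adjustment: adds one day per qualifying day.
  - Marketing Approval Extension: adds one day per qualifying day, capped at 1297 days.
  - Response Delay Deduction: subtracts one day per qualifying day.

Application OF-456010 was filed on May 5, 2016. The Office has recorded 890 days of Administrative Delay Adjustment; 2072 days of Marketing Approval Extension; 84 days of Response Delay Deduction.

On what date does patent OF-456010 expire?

Base term: filing date + 21 years → 5 May 2037.
Administrative Delay Adjustment: +890 days → 12 October 2039.
Marketing Approval Extension: 2072 days claimed exceeds the 1297-day cap, so +1297 days → 1 May 2043.
Response Delay Deduction: −84 days → 6 February 2043.

2043-02-06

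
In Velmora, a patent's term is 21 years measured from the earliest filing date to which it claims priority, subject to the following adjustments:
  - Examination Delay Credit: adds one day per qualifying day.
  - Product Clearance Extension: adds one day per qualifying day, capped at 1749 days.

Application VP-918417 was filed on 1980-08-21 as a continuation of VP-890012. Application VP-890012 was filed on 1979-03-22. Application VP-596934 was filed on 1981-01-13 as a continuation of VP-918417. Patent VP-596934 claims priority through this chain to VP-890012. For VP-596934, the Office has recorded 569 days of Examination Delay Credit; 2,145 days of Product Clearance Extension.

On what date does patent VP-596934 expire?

Earliest priority filing: 22 March 1979.
Base term: 22 March 1979 + 21 years → 22 March 2000.
Examination Delay Credit: +569 days → 12 October 2001.
Product Clearance Extension: 2145 days claimed exceeds the 1749-day cap, so +1749 days → 27 July 2006.

July 27, 2006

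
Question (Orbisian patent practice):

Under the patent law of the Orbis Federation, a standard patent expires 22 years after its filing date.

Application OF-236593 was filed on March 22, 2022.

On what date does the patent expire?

Filing date + 22 years → 22 March 2044.

March 22, 2044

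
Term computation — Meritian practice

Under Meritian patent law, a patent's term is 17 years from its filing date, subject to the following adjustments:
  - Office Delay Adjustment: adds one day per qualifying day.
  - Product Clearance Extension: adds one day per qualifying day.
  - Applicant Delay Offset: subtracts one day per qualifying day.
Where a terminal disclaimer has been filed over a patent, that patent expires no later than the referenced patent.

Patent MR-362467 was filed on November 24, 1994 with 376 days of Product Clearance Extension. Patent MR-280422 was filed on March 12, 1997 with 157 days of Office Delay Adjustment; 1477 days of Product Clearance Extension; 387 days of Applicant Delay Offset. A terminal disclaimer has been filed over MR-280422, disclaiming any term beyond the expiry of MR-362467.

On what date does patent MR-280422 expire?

Natural term of MR-280422:
  Base: filing + 17 years → 12 March 2014.
  Office Delay Adjustment: +157 days → 16 August 2014.
  Product Clearance Extension: +1477 days → 1 September 2018.
  Applicant Delay Offset: −387 days → 10 August 2017.
Expiry of referenced patent MR-362467:
  Base: filing + 17 years → 24 November 2011.
  Product Clearance Extension: +376 days → 4 December 2012.
Terminal disclaimer: MR-280422 expires on the earlier of 10 August 2017 and 4 December 2012.

December 4, 2012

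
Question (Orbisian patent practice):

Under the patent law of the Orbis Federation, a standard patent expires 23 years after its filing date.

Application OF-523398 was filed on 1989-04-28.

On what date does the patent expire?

Filing date + 23 years → 28 April 2012.

2012-04-28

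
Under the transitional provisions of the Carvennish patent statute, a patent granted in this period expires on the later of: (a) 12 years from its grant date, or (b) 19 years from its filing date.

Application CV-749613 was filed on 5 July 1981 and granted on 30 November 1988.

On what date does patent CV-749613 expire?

(a) grant + 12 years → 30 November 2000.
(b) filing + 19 years → 5 July 2000.
Later of the two: 30 November 2000.

November 30, 2000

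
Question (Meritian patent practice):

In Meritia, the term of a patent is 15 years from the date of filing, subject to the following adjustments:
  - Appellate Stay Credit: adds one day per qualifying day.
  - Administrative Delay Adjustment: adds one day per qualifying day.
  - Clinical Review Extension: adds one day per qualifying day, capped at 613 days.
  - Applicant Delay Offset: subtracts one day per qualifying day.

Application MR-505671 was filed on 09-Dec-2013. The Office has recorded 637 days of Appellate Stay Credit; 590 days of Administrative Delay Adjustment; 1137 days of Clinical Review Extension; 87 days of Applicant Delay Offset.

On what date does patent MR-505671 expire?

2033-09-27

Base term: filing date + 15 years → 9 December 2028.
Appellate Stay Credit: +637 days → 7 September 2030.
Administrative Delay Adjustment: +590 days → 19 April 2032.
Clinical Review Extension: 1137 days claimed exceeds the 613-day cap, so +613 days → 23 December 2033.
Applicant Delay Offset: −87 days → 27 September 2033.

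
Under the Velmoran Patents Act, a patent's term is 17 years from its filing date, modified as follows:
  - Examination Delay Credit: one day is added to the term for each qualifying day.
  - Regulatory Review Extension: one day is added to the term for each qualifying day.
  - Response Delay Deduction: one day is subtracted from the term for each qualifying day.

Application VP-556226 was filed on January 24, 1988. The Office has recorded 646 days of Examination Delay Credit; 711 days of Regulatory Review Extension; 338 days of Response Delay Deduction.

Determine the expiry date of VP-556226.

Base term: filing date + 17 years → 24 January 2005.
Examination Delay Credit: +646 days → 1 November 2006.
Regulatory Review Extension: +711 days → 12 October 2008.
Response Delay Deduction: −338 days → 9 November 2007.

2007-11-09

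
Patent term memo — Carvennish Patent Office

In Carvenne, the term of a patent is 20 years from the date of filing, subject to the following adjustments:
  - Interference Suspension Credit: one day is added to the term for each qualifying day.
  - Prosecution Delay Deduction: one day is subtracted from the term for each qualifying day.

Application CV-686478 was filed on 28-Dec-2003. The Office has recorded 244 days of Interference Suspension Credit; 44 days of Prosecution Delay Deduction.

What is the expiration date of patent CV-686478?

Base term: filing date + 20 years → 28 December 2023.
Interference Suspension Credit: +244 days → 28 August 2024.
Prosecution Delay Deduction: −44 days → 15 July 2024.

2024-07-15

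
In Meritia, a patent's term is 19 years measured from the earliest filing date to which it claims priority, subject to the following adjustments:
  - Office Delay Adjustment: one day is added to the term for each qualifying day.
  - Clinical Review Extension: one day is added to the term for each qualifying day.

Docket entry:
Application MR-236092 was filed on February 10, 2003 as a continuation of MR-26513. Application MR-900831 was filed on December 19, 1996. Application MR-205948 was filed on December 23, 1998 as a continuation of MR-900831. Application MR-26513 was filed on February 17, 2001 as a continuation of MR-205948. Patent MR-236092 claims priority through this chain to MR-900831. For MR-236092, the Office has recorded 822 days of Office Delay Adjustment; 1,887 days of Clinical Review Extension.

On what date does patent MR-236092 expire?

Earliest priority filing: 19 December 1996.
Base term: 19 December 1996 + 19 years → 19 December 2015.
Office Delay Adjustment: +822 days → 20 March 2018.
Clinical Review Extension: +1887 days → 20 May 2023.

May 20, 2023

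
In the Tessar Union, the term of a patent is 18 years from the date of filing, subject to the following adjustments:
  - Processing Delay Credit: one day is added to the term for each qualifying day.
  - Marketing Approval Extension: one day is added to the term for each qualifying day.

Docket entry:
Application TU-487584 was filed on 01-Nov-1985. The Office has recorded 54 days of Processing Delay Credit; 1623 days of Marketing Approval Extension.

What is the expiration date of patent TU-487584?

June 4, 2008

Base term: filing date + 18 years → 1 November 2003.
Processing Delay Credit: +54 days → 25 December 2003.
Marketing Approval Extension: +1623 days → 4 June 2008.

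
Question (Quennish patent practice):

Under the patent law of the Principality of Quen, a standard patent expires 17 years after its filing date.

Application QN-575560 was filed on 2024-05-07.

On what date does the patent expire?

Filing date + 17 years → 7 May 2041.

2041-05-07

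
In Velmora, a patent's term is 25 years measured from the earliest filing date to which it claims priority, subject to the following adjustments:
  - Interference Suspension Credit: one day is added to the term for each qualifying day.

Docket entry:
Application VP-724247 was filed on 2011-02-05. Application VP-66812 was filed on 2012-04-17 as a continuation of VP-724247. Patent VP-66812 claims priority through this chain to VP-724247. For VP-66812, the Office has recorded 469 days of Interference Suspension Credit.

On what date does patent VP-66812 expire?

May 19, 2037

Earliest priority filing: 5 February 2011.
Base term: 5 February 2011 + 25 years → 5 February 2036.
Interference Suspension Credit: +469 days → 19 May 2037.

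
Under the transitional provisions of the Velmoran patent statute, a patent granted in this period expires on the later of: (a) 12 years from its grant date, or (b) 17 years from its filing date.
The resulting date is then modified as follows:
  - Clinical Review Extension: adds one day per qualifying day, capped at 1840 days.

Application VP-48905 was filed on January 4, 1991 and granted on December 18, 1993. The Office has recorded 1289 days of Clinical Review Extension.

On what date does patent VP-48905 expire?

(a) grant + 12 years → 18 December 2005.
(b) filing + 17 years → 4 January 2008.
Later of the two: 4 January 2008.
Clinical Review Extension: 1289 days (within the 1840-day cap) → +1289 days → 16 July 2011.

July 16, 2011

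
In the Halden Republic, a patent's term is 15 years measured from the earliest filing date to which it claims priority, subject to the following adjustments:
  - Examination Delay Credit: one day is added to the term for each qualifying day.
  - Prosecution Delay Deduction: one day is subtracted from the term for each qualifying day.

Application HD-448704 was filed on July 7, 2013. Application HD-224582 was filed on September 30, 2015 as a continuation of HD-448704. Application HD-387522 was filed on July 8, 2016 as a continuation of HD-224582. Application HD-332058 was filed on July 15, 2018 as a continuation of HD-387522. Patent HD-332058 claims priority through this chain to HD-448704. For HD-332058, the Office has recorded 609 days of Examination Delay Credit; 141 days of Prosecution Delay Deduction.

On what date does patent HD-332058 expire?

October 18, 2029

Earliest priority filing: 7 July 2013.
Base term: 7 July 2013 + 15 years → 7 July 2028.
Examination Delay Credit: +609 days → 8 March 2030.
Prosecution Delay Deduction: −141 days → 18 October 2029.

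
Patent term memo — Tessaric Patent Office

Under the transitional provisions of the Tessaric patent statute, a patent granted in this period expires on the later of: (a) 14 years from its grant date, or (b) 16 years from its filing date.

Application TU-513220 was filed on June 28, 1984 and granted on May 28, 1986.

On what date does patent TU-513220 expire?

(a) grant + 14 years → 28 May 2000.
(b) filing + 16 years → 28 June 2000.
Later of the two: 28 June 2000.

2000-06-28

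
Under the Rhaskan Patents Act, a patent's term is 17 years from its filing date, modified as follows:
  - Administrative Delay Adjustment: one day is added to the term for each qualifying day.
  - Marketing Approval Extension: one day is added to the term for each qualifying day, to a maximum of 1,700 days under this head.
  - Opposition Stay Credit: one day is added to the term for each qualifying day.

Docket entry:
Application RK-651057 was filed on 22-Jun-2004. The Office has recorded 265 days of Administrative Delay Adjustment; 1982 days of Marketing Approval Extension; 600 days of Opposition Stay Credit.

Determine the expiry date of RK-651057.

Base term: filing date + 17 years → 22 June 2021.
Administrative Delay Adjustment: +265 days → 14 March 2022.
Marketing Approval Extension: 1982 days claimed exceeds the 1700-day cap, so +1700 days → 8 November 2026.
Opposition Stay Credit: +600 days → 30 June 2028.

June 30, 2028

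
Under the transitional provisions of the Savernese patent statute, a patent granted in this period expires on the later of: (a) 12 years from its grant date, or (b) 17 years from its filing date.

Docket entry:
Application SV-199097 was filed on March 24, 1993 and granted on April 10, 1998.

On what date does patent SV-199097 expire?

(a) grant + 12 years → 10 April 2010.
(b) filing + 17 years → 24 March 2010.
Later of the two: 10 April 2010.

April 10, 2010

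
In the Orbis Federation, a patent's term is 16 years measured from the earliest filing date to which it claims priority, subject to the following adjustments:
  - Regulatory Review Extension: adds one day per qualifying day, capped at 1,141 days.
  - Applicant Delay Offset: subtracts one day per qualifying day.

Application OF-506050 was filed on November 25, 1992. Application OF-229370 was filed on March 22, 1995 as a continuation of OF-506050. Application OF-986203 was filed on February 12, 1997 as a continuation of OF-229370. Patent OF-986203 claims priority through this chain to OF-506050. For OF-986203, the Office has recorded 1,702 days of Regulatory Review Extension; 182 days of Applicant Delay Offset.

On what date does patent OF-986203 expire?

Earliest priority filing: 25 November 1992.
Base term: 25 November 1992 + 16 years → 25 November 2008.
Regulatory Review Extension: 1702 days claimed exceeds the 1141-day cap, so +1141 days → 10 January 2012.
Applicant Delay Offset: −182 days → 12 July 2011.

July 12, 2011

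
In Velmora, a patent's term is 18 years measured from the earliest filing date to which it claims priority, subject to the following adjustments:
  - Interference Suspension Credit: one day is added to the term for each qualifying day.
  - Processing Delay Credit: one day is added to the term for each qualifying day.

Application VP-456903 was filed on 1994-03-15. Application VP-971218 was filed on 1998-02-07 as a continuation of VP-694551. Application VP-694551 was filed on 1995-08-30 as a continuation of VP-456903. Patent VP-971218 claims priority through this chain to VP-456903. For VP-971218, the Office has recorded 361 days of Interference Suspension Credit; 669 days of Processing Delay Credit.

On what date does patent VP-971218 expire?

January 9, 2015

Earliest priority filing: 15 March 1994.
Base term: 15 March 1994 + 18 years → 15 March 2012.
Interference Suspension Credit: +361 days → 11 March 2013.
Processing Delay Credit: +669 days → 9 January 2015.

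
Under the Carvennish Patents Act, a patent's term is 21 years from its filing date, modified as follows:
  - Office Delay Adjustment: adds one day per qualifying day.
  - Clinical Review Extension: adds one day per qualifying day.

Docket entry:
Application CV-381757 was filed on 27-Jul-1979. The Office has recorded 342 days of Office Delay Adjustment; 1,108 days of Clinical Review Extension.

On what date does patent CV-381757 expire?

Base term: filing date + 21 years → 27 July 2000.
Office Delay Adjustment: +342 days → 4 July 2001.
Clinical Review Extension: +1108 days → 16 July 2004.

2004-07-16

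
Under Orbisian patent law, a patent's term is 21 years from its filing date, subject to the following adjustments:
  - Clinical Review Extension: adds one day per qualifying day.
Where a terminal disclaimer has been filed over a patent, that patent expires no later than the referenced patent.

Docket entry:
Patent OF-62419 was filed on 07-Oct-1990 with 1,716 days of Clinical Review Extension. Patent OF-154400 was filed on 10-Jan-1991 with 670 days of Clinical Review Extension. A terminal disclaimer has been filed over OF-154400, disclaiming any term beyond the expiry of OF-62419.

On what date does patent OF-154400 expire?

Natural term of OF-154400:
  Base: filing + 21 years → 10 January 2012.
  Clinical Review Extension: +670 days → 10 November 2013.
Expiry of referenced patent OF-62419:
  Base: filing + 21 years → 7 October 2011.
  Clinical Review Extension: +1716 days → 18 June 2016.
Terminal disclaimer: OF-154400 expires on the earlier of 10 November 2013 and 18 June 2016.

November 10, 2013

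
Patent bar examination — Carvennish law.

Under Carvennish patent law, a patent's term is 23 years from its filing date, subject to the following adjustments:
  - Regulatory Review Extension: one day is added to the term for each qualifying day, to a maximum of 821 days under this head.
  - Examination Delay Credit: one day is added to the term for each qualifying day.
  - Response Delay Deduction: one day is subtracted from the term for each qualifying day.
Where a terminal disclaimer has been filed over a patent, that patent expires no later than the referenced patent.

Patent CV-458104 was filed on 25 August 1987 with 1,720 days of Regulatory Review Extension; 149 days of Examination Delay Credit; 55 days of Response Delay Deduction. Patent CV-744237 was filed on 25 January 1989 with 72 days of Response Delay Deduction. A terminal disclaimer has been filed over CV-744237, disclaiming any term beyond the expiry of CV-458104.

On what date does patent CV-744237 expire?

2011-11-14

Natural term of CV-744237:
  Base: filing + 23 years → 25 January 2012.
  Response Delay Deduction: −72 days → 14 November 2011.
Expiry of referenced patent CV-458104:
  Base: filing + 23 years → 25 August 2010.
  Regulatory Review Extension: 1720 days claimed exceeds the 821-day cap, so +821 days → 23 November 2012.
  Examination Delay Credit: +149 days → 21 April 2013.
  Response Delay Deduction: −55 days → 25 February 2013.
Terminal disclaimer: CV-744237 expires on the earlier of 14 November 2011 and 25 February 2013.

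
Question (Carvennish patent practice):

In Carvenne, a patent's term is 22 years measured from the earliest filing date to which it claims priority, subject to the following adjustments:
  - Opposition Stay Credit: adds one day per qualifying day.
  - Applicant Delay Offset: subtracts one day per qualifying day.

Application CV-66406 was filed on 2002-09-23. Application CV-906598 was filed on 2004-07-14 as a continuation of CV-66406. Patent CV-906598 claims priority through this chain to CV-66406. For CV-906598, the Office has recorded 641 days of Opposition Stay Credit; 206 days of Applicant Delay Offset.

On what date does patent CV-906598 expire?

Earliest priority filing: 23 September 2002.
Base term: 23 September 2002 + 22 years → 23 September 2024.
Opposition Stay Credit: +641 days → 26 June 2026.
Applicant Delay Offset: −206 days → 2 December 2025.

2025-12-02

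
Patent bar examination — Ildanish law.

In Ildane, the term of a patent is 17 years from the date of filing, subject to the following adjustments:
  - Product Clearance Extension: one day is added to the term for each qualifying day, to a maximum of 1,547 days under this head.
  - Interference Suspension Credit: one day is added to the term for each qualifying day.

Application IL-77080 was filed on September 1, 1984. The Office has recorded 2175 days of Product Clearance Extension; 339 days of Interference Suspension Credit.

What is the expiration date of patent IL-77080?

Base term: filing date + 17 years → 1 September 2001.
Product Clearance Extension: 2175 days claimed exceeds the 1547-day cap, so +1547 days → 26 November 2005.
Interference Suspension Credit: +339 days → 31 October 2006.

October 31, 2006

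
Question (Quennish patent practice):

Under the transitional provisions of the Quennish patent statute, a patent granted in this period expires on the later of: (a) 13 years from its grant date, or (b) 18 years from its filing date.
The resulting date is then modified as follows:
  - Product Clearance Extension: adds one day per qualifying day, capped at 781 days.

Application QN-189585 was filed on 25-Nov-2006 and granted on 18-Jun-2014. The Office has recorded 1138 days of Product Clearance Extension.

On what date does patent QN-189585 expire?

August 7, 2029

(a) grant + 13 years → 18 June 2027.
(b) filing + 18 years → 25 November 2024.
Later of the two: 18 June 2027.
Product Clearance Extension: 1138 days claimed exceeds the 781-day cap, so +781 days → 7 August 2029.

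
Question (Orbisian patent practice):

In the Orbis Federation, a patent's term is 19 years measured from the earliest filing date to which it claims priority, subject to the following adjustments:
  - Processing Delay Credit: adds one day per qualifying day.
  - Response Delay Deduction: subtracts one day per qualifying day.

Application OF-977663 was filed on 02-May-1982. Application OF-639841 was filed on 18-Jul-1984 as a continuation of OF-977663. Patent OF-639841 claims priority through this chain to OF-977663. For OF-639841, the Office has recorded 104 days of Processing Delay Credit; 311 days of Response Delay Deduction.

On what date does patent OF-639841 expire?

October 7, 2000

Earliest priority filing: 2 May 1982.
Base term: 2 May 1982 + 19 years → 2 May 2001.
Processing Delay Credit: +104 days → 14 August 2001.
Response Delay Deduction: −311 days → 7 October 2000.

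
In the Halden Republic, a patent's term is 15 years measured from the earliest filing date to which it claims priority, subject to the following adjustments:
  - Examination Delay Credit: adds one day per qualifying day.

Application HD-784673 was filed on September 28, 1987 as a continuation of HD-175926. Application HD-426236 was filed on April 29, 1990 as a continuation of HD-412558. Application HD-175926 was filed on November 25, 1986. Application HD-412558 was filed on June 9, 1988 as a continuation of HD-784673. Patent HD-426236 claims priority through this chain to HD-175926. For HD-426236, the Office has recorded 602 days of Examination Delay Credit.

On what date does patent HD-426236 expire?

Earliest priority filing: 25 November 1986.
Base term: 25 November 1986 + 15 years → 25 November 2001.
Examination Delay Credit: +602 days → 20 July 2003.

July 20, 2003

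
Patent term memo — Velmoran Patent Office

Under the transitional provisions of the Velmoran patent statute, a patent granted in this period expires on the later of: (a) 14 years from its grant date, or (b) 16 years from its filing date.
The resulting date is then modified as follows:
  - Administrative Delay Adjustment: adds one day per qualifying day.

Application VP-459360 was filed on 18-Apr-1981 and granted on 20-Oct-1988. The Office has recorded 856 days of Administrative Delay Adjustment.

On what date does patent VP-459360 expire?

February 22, 2005

(a) grant + 14 years → 20 October 2002.
(b) filing + 16 years → 18 April 1997.
Later of the two: 20 October 2002.
Administrative Delay Adjustment: +856 days → 22 February 2005.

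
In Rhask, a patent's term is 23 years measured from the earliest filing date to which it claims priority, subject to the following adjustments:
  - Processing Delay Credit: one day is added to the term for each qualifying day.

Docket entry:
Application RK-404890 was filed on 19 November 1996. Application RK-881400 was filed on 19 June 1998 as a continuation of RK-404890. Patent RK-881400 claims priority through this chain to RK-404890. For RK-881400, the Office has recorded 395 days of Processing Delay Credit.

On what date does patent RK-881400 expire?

Earliest priority filing: 19 November 1996.
Base term: 19 November 1996 + 23 years → 19 November 2019.
Processing Delay Credit: +395 days → 18 December 2020.

2020-12-18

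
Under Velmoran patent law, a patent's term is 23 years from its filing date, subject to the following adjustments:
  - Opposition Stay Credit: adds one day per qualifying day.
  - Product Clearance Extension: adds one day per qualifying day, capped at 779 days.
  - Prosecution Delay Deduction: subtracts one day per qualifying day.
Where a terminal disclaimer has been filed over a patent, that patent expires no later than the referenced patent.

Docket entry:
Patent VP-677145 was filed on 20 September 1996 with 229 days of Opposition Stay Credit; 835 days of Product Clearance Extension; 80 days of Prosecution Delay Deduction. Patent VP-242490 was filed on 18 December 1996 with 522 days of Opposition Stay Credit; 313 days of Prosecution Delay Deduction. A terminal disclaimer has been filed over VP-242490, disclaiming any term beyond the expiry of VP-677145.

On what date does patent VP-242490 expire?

July 14, 2020

Natural term of VP-242490:
  Base: filing + 23 years → 18 December 2019.
  Opposition Stay Credit: +522 days → 23 May 2021.
  Prosecution Delay Deduction: −313 days → 14 July 2020.
Expiry of referenced patent VP-677145:
  Base: filing + 23 years → 20 September 2019.
  Opposition Stay Credit: +229 days → 6 May 2020.
  Product Clearance Extension: 835 days claimed exceeds the 779-day cap, so +779 days → 24 June 2022.
  Prosecution Delay Deduction: −80 days → 5 April 2022.
Terminal disclaimer: VP-242490 expires on the earlier of 14 July 2020 and 5 April 2022.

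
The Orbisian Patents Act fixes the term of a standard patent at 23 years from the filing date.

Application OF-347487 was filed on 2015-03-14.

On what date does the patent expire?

Filing date + 23 years → 14 March 2038.

March 14, 2038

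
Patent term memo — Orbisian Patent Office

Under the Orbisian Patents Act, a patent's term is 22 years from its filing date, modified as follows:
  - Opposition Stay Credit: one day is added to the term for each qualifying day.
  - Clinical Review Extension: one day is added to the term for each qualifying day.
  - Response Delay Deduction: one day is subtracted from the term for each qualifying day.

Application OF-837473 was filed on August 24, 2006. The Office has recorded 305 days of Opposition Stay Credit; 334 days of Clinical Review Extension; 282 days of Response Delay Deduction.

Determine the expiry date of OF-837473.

Base term: filing date + 22 years → 24 August 2028.
Opposition Stay Credit: +305 days → 25 June 2029.
Clinical Review Extension: +334 days → 25 May 2030.
Response Delay Deduction: −282 days → 16 August 2029.

2029-08-16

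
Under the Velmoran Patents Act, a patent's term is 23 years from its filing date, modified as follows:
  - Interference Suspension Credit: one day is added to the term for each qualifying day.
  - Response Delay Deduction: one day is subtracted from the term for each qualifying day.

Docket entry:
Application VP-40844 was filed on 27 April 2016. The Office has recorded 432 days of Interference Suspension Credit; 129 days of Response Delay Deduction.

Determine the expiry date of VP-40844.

2040-02-24

Base term: filing date + 23 years → 27 April 2039.
Interference Suspension Credit: +432 days → 2 July 2040.
Response Delay Deduction: −129 days → 24 February 2040.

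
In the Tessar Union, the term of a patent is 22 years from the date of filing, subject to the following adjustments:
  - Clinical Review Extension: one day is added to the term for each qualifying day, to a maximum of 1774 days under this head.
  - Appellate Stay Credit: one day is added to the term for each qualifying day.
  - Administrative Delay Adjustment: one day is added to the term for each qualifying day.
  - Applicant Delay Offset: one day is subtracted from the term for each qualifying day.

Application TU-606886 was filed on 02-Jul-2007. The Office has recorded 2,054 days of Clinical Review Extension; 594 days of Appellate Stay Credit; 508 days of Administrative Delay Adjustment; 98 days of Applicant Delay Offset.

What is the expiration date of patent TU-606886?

February 8, 2037

Base term: filing date + 22 years → 2 July 2029.
Clinical Review Extension: 2054 days claimed exceeds the 1774-day cap, so +1774 days → 11 May 2034.
Appellate Stay Credit: +594 days → 26 December 2035.
Administrative Delay Adjustment: +508 days → 17 May 2037.
Applicant Delay Offset: −98 days → 8 February 2037.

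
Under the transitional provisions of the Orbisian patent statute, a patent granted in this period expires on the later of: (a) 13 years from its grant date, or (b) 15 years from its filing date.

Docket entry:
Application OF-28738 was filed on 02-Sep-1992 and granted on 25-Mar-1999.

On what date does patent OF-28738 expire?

(a) grant + 13 years → 25 March 2012.
(b) filing + 15 years → 2 September 2007.
Later of the two: 25 March 2012.

March 25, 2012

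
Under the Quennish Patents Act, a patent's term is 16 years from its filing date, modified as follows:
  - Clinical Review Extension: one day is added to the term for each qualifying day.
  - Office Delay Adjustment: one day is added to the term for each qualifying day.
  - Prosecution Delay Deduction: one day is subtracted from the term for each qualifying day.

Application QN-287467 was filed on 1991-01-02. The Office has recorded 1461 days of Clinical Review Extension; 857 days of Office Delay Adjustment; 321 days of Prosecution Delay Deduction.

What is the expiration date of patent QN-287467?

Base term: filing date + 16 years → 2 January 2007.
Clinical Review Extension: +1461 days → 2 January 2011.
Office Delay Adjustment: +857 days → 8 May 2013.
Prosecution Delay Deduction: −321 days → 21 June 2012.

June 21, 2012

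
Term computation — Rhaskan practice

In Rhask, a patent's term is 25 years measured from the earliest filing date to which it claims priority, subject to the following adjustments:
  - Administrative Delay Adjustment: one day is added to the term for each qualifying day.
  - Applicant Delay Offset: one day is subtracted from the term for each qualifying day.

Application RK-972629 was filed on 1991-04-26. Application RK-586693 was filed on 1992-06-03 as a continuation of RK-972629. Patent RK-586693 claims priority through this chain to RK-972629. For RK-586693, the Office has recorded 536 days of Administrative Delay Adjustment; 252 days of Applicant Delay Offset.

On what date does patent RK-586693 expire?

Earliest priority filing: 26 April 1991.
Base term: 26 April 1991 + 25 years → 26 April 2016.
Administrative Delay Adjustment: +536 days → 14 October 2017.
Applicant Delay Offset: −252 days → 4 February 2017.

2017-02-04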